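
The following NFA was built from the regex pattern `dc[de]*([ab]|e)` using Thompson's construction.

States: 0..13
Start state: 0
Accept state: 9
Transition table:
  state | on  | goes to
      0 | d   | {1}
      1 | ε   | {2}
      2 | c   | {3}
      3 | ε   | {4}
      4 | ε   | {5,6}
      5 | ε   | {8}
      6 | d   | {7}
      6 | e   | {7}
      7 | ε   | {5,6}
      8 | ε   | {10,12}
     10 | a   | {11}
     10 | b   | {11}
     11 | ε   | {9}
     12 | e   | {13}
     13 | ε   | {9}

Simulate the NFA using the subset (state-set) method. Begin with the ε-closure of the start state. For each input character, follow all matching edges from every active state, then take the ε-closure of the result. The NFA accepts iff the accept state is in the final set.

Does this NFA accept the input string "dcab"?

S₀ = ε-closure({0}) = {0}
'd' @ 1: {1,2}
'c' @ 2: {3,4,5,6,8,10,12}
'a' @ 3: {9,11}  ✓accept
'b' @ 4: {}  — no active states
final: {}; accept 9 not in set

Answer: REJECT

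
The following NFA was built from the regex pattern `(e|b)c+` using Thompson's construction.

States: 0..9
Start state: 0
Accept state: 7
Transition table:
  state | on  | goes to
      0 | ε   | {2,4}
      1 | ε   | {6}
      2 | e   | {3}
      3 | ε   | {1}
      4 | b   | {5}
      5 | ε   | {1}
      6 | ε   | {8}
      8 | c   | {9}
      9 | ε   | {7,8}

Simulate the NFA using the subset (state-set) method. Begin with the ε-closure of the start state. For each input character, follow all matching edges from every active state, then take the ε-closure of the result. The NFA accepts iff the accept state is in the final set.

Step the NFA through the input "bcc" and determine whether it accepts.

Answer: ACCEPT

Steps:
S₀ = ε-closure({0}) = {0,2,4}
'b' @ 1: {1,5,6,8}
'c' @ 2: {7,8,9}  [accepting]
'c' @ 3: {7,8,9}  [accepting]
end set {7,8,9} — state 7 in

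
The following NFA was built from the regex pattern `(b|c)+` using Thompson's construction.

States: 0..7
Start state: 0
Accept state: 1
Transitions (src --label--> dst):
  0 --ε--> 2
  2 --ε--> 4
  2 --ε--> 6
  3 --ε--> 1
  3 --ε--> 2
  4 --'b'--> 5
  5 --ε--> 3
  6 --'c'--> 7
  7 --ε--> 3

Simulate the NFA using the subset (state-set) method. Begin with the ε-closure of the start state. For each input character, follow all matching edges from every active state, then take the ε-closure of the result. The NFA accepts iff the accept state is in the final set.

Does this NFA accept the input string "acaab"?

Answer: REJECT

Steps:
S₀ = ε-closure({0}) = {0,2,4,6}
'a' @ 1: {}  — dead — no transitions
rest 'caab' ignored (set empty)
final: {}; accept 1 not in set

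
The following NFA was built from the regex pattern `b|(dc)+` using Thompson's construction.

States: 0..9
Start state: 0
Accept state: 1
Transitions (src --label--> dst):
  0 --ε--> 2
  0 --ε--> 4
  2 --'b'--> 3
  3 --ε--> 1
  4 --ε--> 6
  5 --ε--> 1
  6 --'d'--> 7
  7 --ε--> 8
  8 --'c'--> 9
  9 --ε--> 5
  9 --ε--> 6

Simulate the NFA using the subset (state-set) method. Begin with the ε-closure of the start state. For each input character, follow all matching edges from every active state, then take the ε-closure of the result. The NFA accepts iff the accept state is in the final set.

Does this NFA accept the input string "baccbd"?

S₀ = ε-closure({0}) = {0,2,4,6}
'b' @ 1: {1,3}  ✓accept
'a' @ 2: {}  — state set empty
rest 'ccbd' ignored (set empty)
end set {} — state 1 not in

Answer: REJECT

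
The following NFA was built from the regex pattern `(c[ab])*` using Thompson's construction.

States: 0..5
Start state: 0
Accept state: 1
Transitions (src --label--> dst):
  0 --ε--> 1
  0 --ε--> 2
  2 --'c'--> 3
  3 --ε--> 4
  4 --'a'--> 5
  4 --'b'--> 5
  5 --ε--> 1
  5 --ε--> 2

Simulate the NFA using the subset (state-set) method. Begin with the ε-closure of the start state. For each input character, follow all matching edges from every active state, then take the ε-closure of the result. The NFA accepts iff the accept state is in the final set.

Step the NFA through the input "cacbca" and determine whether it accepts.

start: ε-closure({0}) = {0,1,2}
'c' @ 1: {3,4}
'a' @ 2: {1,2,5}  [accepting]
'c' @ 3: {3,4}
'b' @ 4: {1,2,5}  [accepting]
'c' @ 5: {3,4}
'a' @ 6: {1,2,5}  [accepting]
end set {1,2,5} — state 1 in

Answer: ACCEPT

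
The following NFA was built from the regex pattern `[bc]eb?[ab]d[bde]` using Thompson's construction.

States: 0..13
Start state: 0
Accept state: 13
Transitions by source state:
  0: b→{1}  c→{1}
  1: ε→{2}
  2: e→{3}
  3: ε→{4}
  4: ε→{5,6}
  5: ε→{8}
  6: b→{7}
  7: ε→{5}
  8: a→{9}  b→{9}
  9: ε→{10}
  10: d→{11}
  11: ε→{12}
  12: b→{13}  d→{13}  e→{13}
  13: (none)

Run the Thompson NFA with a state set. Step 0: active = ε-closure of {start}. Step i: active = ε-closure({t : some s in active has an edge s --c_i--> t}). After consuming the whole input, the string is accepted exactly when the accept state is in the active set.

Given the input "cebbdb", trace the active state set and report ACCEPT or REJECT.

initial (ε-close {0}): {0}
'c' @ 1: {1,2}
'e' @ 2: {3,4,5,6,8}
'b' @ 3: {5,7,8,9,10}
'b' @ 4: {9,10}
'd' @ 5: {11,12}
'b' @ 6: {13}  (accept∈set)
final: {13}; accept 13 in set

Answer: ACCEPT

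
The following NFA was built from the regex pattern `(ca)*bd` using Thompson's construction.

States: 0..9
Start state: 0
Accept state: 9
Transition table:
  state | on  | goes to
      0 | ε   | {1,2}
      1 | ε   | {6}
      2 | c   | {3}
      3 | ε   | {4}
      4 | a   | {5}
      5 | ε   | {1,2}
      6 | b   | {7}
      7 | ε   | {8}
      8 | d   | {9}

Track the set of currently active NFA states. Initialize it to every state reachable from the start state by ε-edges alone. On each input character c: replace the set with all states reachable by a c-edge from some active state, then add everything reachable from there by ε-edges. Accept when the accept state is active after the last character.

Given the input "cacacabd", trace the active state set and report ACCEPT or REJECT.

Answer: ACCEPT

Steps:
initial (ε-close {0}): {0,1,2,6}
'c' @ 1: {3,4}
'a' @ 2: {1,2,5,6}
'c' @ 3: {3,4}
'a' @ 4: {1,2,5,6}
'c' @ 5: {3,4}
'a' @ 6: {1,2,5,6}
'b' @ 7: {7,8}
'd' @ 8: {9}  ✓accept
end set {9} — state 9 in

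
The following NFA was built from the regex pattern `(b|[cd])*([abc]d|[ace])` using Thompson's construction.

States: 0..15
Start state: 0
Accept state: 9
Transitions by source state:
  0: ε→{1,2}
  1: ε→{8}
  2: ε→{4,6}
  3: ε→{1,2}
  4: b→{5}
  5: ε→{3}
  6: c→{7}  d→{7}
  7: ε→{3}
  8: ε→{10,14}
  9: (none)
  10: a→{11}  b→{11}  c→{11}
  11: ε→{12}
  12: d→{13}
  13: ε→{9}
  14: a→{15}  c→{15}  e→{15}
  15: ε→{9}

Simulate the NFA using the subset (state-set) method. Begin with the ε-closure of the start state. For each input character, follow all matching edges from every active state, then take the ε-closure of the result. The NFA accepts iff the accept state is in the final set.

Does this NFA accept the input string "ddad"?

S₀ = ε-closure({0}) = {0,1,2,4,6,8,10,14}
'd' @ 1: {1,2,3,4,6,7,8,10,14}
'd' @ 2: {1,2,3,4,6,7,8,10,14}
'a' @ 3: {9,11,12,15}  (accept∈set)
'd' @ 4: {9,13}  (accept∈set)
final: {9,13}; accept 9 in set

Answer: ACCEPT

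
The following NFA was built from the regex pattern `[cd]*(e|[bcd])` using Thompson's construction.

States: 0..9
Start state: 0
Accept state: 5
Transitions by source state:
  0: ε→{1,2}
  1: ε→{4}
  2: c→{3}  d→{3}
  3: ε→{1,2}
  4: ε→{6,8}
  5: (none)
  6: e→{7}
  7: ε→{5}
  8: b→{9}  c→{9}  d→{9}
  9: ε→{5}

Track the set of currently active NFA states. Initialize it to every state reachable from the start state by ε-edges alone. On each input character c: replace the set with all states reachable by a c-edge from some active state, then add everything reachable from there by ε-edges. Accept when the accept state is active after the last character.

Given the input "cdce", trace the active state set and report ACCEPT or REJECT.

S₀ = ε-closure({0}) = {0,1,2,4,6,8}
'c' @ 1: {1,2,3,4,5,6,8,9}  ✓accept
'd' @ 2: {1,2,3,4,5,6,8,9}  ✓accept
'c' @ 3: {1,2,3,4,5,6,8,9}  ✓accept
'e' @ 4: {5,7}  ✓accept
after full input: {5,7}  (accept=5 in)

Answer: ACCEPT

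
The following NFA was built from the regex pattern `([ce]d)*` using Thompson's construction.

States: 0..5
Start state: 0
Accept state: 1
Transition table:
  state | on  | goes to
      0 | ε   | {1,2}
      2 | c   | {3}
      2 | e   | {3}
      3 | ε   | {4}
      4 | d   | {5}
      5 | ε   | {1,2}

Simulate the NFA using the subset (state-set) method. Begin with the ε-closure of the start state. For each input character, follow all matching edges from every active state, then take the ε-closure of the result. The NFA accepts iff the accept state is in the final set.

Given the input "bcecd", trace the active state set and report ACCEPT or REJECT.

Answer: REJECT

Trace:
initial (ε-close {0}): {0,1,2}
'b' @ 1: {}  — no active states
rest 'cecd' ignored (set empty)
final: {}; accept 1 not in set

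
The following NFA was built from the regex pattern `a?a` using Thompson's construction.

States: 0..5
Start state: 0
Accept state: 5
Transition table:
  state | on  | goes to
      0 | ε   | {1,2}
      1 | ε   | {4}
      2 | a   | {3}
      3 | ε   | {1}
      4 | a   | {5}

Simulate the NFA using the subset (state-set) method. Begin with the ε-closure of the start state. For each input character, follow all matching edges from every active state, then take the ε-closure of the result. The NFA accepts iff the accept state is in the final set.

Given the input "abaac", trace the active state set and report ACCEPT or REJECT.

Answer: REJECT

Trace:
start: ε-closure({0}) = {0,1,2,4}
'a' @ 1: {1,3,4,5}  [accepting]
'b' @ 2: {}  — no active states
rest 'aac' ignored (set empty)
after full input: {}  (accept=5 not in)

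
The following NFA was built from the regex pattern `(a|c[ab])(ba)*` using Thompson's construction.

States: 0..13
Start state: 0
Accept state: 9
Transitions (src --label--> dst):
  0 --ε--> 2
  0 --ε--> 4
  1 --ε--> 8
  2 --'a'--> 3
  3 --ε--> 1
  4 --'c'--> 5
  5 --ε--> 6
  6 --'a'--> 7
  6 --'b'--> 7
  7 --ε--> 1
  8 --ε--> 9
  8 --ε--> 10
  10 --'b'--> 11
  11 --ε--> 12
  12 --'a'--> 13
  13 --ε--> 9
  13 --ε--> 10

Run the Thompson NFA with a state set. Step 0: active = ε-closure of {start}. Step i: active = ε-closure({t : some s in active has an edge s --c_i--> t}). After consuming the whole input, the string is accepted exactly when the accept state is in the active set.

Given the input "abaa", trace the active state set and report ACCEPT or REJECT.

S₀ = ε-closure({0}) = {0,2,4}
'a' @ 1: {1,3,8,9,10}  ✓accept
'b' @ 2: {11,12}
'a' @ 3: {9,10,13}  ✓accept
'a' @ 4: {}  — dead — no transitions
end set {} — state 9 not in

Answer: REJECT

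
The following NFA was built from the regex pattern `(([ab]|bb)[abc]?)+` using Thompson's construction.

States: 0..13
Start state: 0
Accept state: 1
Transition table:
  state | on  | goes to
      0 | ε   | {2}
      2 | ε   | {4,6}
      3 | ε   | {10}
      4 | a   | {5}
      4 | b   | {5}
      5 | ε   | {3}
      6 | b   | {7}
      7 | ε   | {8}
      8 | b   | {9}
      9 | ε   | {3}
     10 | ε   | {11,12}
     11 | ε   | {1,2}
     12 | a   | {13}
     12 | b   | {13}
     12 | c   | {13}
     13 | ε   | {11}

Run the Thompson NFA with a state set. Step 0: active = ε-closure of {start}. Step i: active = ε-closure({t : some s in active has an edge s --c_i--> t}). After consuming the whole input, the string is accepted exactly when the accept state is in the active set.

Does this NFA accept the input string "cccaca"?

Answer: REJECT

Steps:
initial (ε-close {0}): {0,2,4,6}
'c' @ 1: {}  — state set empty
rest 'ccaca' ignored (set empty)
final: {}; accept 1 not in set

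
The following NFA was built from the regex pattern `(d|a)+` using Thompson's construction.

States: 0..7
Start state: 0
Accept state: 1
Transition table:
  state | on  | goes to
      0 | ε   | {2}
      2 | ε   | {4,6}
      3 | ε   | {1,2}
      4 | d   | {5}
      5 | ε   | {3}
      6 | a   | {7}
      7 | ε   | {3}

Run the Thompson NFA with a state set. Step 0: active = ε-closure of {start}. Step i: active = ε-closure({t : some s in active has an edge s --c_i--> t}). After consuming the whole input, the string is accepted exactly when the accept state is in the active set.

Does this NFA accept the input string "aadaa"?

initial (ε-close {0}): {0,2,4,6}
'a' @ 1: {1,2,3,4,6,7}  [accepting]
'a' @ 2: {1,2,3,4,6,7}  [accepting]
'd' @ 3: {1,2,3,4,5,6}  [accepting]
'a' @ 4: {1,2,3,4,6,7}  [accepting]
'a' @ 5: {1,2,3,4,6,7}  [accepting]
end set {1,2,3,4,6,7} — state 1 in

Answer: ACCEPT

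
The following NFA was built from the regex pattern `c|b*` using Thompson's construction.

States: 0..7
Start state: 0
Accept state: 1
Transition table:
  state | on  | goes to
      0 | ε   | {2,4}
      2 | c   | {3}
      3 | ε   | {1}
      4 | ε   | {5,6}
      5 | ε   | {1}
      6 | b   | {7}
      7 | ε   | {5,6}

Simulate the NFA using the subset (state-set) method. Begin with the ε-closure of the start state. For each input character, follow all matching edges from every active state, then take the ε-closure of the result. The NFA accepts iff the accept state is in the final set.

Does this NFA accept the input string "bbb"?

start: ε-closure({0}) = {0,1,2,4,5,6}
'b' @ 1: {1,5,6,7}  [accepting]
'b' @ 2: {1,5,6,7}  [accepting]
'b' @ 3: {1,5,6,7}  [accepting]
after full input: {1,5,6,7}  (accept=1 in)

Answer: ACCEPT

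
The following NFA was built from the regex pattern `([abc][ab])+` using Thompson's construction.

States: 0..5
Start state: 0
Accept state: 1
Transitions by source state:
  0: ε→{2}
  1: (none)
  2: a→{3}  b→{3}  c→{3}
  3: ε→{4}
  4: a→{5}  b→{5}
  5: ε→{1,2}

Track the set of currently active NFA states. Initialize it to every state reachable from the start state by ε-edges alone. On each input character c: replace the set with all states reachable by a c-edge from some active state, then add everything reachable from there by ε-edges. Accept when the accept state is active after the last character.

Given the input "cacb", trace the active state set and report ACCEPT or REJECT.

S₀ = ε-closure({0}) = {0,2}
'c' @ 1: {3,4}
'a' @ 2: {1,2,5}  [accepting]
'c' @ 3: {3,4}
'b' @ 4: {1,2,5}  [accepting]
end set {1,2,5} — state 1 in

Answer: ACCEPT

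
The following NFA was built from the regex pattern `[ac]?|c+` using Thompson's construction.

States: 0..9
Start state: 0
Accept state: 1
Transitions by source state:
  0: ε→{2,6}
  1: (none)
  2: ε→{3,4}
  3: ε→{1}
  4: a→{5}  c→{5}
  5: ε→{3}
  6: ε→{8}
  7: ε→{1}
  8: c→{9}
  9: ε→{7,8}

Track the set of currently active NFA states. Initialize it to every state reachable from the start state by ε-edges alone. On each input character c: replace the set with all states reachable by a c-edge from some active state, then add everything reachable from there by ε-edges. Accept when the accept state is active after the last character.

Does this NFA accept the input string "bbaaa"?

start: ε-closure({0}) = {0,1,2,3,4,6,8}
'b' @ 1: {}  — dead — no transitions
rest 'baaa' ignored (set empty)
final: {}; accept 1 not in set

Answer: REJECT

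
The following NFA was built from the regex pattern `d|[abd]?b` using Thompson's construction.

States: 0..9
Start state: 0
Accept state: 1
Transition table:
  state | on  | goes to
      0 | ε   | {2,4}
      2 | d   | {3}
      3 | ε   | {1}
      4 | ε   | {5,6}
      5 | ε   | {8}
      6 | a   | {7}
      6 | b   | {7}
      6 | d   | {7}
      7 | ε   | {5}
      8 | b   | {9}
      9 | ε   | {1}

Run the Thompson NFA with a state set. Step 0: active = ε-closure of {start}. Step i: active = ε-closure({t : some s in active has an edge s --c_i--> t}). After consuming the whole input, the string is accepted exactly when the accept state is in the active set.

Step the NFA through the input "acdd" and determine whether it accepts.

Answer: REJECT

Trace:
start: ε-closure({0}) = {0,2,4,5,6,8}
'a' @ 1: {5,7,8}
'c' @ 2: {}  — dead — no transitions
rest 'dd' ignored (set empty)
after full input: {}  (accept=1 not in)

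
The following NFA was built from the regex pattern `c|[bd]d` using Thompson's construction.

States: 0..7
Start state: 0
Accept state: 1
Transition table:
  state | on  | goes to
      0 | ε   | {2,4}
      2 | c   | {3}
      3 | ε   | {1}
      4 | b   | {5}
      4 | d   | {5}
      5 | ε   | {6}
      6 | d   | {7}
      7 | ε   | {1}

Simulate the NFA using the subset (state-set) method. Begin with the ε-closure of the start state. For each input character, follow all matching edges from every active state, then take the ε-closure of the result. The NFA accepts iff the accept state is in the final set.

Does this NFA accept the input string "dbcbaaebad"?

start: ε-closure({0}) = {0,2,4}
'd' @ 1: {5,6}
'b' @ 2: {}  — dead — no transitions
rest 'cbaaebad' ignored (set empty)
end set {} — state 1 not in

Answer: REJECT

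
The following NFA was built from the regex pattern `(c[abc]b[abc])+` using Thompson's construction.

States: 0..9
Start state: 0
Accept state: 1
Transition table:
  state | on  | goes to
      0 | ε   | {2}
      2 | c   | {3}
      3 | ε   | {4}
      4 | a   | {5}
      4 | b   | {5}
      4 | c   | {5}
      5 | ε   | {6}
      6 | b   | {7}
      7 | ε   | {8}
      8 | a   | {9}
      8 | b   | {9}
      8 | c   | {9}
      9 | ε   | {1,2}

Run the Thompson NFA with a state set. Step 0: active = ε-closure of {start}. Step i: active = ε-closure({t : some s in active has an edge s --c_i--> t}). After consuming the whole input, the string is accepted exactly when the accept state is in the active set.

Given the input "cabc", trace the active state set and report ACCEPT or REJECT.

initial (ε-close {0}): {0,2}
'c' @ 1: {3,4}
'a' @ 2: {5,6}
'b' @ 3: {7,8}
'c' @ 4: {1,2,9}  [accepting]
final: {1,2,9}; accept 1 in set

Answer: ACCEPT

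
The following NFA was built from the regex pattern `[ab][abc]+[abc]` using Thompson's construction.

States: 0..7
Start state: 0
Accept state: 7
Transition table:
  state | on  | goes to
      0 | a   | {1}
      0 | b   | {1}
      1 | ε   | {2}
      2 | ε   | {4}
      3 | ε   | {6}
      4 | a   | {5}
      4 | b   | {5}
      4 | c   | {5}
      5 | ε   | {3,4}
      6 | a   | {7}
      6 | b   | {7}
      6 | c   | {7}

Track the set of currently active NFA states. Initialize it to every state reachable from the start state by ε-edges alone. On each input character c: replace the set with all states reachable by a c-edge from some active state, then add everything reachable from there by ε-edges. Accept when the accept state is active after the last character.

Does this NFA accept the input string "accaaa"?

initial (ε-close {0}): {0}
'a' @ 1: {1,2,4}
'c' @ 2: {3,4,5,6}
'c' @ 3: {3,4,5,6,7}  (accept∈set)
'a' @ 4: {3,4,5,6,7}  (accept∈set)
'a' @ 5: {3,4,5,6,7}  (accept∈set)
'a' @ 6: {3,4,5,6,7}  (accept∈set)
final: {3,4,5,6,7}; accept 7 in set

Answer: ACCEPT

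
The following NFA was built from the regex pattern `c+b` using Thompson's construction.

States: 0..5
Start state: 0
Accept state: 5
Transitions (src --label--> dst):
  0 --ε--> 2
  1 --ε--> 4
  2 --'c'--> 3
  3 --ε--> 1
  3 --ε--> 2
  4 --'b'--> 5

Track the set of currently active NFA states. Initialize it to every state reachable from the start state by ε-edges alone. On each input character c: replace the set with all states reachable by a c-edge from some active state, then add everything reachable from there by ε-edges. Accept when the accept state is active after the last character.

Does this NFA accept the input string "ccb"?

S₀ = ε-closure({0}) = {0,2}
'c' @ 1: {1,2,3,4}
'c' @ 2: {1,2,3,4}
'b' @ 3: {5}  [accepting]
after full input: {5}  (accept=5 in)

Answer: ACCEPT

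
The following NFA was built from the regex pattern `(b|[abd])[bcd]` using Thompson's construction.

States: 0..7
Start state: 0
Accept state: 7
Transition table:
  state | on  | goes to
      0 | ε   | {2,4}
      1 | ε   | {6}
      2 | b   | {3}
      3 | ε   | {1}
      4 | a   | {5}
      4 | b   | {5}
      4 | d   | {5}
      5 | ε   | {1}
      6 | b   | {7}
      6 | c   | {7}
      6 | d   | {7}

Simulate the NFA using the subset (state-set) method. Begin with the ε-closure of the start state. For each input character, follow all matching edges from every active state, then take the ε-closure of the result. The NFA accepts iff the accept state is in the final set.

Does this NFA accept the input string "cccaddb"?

start: ε-closure({0}) = {0,2,4}
'c' @ 1: {}  — dead — no transitions
rest 'ccaddb' ignored (set empty)
end set {} — state 7 not in

Answer: REJECT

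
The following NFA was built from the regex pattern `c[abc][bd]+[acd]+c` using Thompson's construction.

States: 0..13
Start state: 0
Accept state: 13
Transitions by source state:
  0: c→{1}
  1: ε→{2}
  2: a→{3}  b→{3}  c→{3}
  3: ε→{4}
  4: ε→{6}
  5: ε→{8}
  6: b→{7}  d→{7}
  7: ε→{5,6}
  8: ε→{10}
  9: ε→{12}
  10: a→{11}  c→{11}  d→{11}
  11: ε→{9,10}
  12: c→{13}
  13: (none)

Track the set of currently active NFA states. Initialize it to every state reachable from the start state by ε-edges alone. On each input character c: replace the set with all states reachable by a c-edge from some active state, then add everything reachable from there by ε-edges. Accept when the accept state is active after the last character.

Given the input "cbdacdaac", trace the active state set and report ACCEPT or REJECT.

Answer: ACCEPT

Steps:
initial (ε-close {0}): {0}
'c' @ 1: {1,2}
'b' @ 2: {3,4,6}
'd' @ 3: {5,6,7,8,10}
'a' @ 4: {9,10,11,12}
'c' @ 5: {9,10,11,12,13}  [accepting]
'd' @ 6: {9,10,11,12}
'a' @ 7: {9,10,11,12}
'a' @ 8: {9,10,11,12}
'c' @ 9: {9,10,11,12,13}  [accepting]
final: {9,10,11,12,13}; accept 13 in set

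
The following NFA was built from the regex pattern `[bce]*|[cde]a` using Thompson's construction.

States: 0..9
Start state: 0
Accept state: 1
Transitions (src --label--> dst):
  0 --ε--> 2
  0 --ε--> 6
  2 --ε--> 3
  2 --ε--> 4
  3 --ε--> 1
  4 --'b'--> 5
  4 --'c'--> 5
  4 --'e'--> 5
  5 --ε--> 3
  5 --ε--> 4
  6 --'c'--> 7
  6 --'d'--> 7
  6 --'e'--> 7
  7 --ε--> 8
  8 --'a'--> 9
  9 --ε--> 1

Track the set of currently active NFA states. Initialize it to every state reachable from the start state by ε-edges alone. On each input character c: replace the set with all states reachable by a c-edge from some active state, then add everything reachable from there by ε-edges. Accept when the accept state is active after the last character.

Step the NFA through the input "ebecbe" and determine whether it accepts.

S₀ = ε-closure({0}) = {0,1,2,3,4,6}
'e' @ 1: {1,3,4,5,7,8}  (accept∈set)
'b' @ 2: {1,3,4,5}  (accept∈set)
'e' @ 3: {1,3,4,5}  (accept∈set)
'c' @ 4: {1,3,4,5}  (accept∈set)
'b' @ 5: {1,3,4,5}  (accept∈set)
'e' @ 6: {1,3,4,5}  (accept∈set)
final: {1,3,4,5}; accept 1 in set

Answer: ACCEPT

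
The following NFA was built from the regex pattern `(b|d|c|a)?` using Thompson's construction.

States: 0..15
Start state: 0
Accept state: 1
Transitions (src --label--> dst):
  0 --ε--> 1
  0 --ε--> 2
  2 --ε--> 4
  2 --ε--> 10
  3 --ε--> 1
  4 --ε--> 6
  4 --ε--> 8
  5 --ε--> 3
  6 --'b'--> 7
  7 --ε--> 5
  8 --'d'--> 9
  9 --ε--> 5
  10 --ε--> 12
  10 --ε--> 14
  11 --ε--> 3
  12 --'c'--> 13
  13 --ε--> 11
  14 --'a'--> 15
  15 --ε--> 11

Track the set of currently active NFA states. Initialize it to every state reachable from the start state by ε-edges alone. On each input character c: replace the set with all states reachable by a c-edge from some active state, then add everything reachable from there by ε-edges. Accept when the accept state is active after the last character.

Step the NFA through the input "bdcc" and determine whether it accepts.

S₀ = ε-closure({0}) = {0,1,2,4,6,8,10,12,14}
'b' @ 1: {1,3,5,7}  ✓accept
'd' @ 2: {}  — state set empty
rest 'cc' ignored (set empty)
final: {}; accept 1 not in set

Answer: REJECT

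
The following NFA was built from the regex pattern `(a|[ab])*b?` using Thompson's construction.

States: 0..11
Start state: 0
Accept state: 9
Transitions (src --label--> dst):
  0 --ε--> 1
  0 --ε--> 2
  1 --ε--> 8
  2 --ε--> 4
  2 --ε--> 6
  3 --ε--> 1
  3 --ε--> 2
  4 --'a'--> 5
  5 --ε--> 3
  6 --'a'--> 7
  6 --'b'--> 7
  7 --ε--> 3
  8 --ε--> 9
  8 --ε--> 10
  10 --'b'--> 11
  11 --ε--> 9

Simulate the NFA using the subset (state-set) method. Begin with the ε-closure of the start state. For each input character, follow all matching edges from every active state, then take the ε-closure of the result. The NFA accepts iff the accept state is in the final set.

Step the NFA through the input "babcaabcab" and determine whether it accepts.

S₀ = ε-closure({0}) = {0,1,2,4,6,8,9,10}
'b' @ 1: {1,2,3,4,6,7,8,9,10,11}  [accepting]
'a' @ 2: {1,2,3,4,5,6,7,8,9,10}  [accepting]
'b' @ 3: {1,2,3,4,6,7,8,9,10,11}  [accepting]
'c' @ 4: {}  — dead — no transitions
rest 'aabcab' ignored (set empty)
final: {}; accept 9 not in set

Answer: REJECT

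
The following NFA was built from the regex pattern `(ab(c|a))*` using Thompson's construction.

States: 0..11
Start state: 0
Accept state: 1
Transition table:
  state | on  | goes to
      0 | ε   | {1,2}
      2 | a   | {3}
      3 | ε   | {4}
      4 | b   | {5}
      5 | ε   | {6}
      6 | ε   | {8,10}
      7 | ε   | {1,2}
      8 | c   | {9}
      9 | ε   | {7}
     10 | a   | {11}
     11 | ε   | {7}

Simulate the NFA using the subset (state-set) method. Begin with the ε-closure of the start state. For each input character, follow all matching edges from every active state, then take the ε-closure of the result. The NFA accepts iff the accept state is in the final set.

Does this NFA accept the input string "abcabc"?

initial (ε-close {0}): {0,1,2}
'a' @ 1: {3,4}
'b' @ 2: {5,6,8,10}
'c' @ 3: {1,2,7,9}  [accepting]
'a' @ 4: {3,4}
'b' @ 5: {5,6,8,10}
'c' @ 6: {1,2,7,9}  [accepting]
after full input: {1,2,7,9}  (accept=1 in)

Answer: ACCEPT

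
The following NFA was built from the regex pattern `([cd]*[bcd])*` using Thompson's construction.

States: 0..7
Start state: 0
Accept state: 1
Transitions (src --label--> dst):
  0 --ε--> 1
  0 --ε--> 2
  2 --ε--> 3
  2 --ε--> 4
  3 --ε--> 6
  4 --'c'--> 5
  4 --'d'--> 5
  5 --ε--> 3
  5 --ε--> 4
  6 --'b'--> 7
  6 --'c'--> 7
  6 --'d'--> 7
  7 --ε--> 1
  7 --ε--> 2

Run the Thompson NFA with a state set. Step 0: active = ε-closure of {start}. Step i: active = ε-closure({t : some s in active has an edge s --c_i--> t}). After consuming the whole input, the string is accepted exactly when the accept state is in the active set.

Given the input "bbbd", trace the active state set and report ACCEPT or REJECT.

Answer: ACCEPT

Steps:
initial (ε-close {0}): {0,1,2,3,4,6}
'b' @ 1: {1,2,3,4,6,7}  ✓accept
'b' @ 2: {1,2,3,4,6,7}  ✓accept
'b' @ 3: {1,2,3,4,6,7}  ✓accept
'd' @ 4: {1,2,3,4,5,6,7}  ✓accept
after full input: {1,2,3,4,5,6,7}  (accept=1 in)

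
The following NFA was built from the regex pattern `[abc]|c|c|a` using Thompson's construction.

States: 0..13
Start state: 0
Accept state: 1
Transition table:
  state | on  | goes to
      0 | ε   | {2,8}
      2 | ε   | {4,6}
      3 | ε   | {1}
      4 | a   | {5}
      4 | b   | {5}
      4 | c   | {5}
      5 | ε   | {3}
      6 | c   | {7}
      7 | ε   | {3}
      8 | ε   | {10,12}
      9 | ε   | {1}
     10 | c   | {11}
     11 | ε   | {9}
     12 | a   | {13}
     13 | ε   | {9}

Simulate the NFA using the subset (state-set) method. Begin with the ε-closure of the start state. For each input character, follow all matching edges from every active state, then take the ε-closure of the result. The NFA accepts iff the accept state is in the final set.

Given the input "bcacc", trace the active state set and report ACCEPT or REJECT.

Answer: REJECT

Trace:
S₀ = ε-closure({0}) = {0,2,4,6,8,10,12}
'b' @ 1: {1,3,5}  ✓accept
'c' @ 2: {}  — dead — no transitions
rest 'acc' ignored (set empty)
final: {}; accept 1 not in set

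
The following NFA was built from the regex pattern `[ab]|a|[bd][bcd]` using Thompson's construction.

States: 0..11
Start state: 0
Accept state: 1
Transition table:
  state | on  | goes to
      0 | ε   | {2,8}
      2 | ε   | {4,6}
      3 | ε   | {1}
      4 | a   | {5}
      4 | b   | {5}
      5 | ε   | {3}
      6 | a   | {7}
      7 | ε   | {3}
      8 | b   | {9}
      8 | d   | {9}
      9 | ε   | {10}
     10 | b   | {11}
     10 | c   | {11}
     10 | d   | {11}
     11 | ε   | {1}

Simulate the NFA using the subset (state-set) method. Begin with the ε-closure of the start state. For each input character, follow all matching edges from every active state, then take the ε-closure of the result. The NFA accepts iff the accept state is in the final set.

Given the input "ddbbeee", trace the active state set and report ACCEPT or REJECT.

initial (ε-close {0}): {0,2,4,6,8}
'd' @ 1: {9,10}
'd' @ 2: {1,11}  (accept∈set)
'b' @ 3: {}  — dead — no transitions
rest 'beee' ignored (set empty)
final: {}; accept 1 not in set

Answer: REJECT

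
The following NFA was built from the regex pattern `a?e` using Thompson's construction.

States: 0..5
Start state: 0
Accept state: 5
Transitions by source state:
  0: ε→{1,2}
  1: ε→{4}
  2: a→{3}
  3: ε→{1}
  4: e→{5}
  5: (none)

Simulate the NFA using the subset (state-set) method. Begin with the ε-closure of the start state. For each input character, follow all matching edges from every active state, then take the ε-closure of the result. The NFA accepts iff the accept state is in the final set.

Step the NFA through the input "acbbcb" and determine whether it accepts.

Answer: REJECT

Steps:
S₀ = ε-closure({0}) = {0,1,2,4}
'a' @ 1: {1,3,4}
'c' @ 2: {}  — state set empty
rest 'bbcb' ignored (set empty)
after full input: {}  (accept=5 not in)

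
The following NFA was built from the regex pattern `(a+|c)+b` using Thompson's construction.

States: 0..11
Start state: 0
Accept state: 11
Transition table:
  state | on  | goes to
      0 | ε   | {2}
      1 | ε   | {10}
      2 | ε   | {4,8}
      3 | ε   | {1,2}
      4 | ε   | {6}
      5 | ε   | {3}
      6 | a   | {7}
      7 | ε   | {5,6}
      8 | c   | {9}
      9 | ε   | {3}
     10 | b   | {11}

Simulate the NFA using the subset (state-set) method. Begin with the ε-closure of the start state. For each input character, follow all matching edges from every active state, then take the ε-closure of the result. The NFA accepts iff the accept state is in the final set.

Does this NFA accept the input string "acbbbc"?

initial (ε-close {0}): {0,2,4,6,8}
'a' @ 1: {1,2,3,4,5,6,7,8,10}
'c' @ 2: {1,2,3,4,6,8,9,10}
'b' @ 3: {11}  [accepting]
'b' @ 4: {}  — no active states
rest 'bc' ignored (set empty)
end set {} — state 11 not in

Answer: REJECT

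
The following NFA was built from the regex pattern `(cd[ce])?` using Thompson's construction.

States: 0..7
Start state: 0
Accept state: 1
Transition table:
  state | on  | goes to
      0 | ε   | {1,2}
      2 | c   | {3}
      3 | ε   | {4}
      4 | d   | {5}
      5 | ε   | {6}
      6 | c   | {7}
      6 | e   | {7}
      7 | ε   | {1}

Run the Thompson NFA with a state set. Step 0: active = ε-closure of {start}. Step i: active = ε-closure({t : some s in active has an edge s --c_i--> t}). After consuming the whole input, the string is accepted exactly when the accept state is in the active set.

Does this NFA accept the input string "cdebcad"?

start: ε-closure({0}) = {0,1,2}
'c' @ 1: {3,4}
'd' @ 2: {5,6}
'e' @ 3: {1,7}  [accepting]
'b' @ 4: {}  — state set empty
rest 'cad' ignored (set empty)
after full input: {}  (accept=1 not in)

Answer: REJECT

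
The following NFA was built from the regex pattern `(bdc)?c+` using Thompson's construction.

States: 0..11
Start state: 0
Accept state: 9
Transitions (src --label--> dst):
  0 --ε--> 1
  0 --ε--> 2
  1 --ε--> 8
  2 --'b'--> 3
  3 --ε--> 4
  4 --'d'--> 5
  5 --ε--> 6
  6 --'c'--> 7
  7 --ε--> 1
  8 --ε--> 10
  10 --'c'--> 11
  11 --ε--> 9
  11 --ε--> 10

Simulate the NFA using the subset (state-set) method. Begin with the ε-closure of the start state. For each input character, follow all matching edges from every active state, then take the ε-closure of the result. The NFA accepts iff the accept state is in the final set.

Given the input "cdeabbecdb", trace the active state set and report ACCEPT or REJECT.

Answer: REJECT

Derivation:
start: ε-closure({0}) = {0,1,2,8,10}
'c' @ 1: {9,10,11}  ✓accept
'd' @ 2: {}  — dead — no transitions
rest 'eabbecdb' ignored (set empty)
end set {} — state 9 not in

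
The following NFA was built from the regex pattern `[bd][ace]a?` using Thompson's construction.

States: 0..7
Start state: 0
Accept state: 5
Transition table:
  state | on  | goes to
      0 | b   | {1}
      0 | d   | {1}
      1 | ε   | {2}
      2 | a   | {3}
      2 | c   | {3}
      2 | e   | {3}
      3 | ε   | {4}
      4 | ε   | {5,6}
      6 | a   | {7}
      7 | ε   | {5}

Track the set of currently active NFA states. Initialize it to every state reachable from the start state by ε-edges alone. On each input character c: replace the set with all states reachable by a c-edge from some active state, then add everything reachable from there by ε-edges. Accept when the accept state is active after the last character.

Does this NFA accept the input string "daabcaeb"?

S₀ = ε-closure({0}) = {0}
'd' @ 1: {1,2}
'a' @ 2: {3,4,5,6}  ✓accept
'a' @ 3: {5,7}  ✓accept
'b' @ 4: {}  — no active states
rest 'caeb' ignored (set empty)
final: {}; accept 5 not in set

Answer: REJECT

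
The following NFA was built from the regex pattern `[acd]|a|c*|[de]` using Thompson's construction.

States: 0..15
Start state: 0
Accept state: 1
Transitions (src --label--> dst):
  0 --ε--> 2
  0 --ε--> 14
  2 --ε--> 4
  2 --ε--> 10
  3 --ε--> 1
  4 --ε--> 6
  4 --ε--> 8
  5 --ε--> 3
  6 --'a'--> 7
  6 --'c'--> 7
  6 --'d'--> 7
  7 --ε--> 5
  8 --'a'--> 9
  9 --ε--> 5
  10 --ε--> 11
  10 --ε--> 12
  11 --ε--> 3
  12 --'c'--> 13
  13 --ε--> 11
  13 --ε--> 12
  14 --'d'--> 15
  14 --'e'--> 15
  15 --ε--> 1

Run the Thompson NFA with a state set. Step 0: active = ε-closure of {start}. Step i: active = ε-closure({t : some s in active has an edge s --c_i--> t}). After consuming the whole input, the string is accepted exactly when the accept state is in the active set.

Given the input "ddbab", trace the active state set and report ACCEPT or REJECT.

Answer: REJECT

Derivation:
S₀ = ε-closure({0}) = {0,1,2,3,4,6,8,10,11,12,14}
'd' @ 1: {1,3,5,7,15}  [accepting]
'd' @ 2: {}  — dead — no transitions
rest 'bab' ignored (set empty)
end set {} — state 1 not in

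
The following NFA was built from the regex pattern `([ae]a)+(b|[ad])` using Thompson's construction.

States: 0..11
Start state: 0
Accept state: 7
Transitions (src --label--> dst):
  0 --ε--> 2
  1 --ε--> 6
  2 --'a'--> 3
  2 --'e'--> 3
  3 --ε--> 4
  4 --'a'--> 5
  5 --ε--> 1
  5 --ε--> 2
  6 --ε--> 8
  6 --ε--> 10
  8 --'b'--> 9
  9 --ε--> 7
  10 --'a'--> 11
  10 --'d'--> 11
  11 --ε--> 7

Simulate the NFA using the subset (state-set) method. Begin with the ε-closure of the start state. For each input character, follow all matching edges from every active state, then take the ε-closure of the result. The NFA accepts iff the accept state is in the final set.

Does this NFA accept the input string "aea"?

Answer: REJECT

Steps:
S₀ = ε-closure({0}) = {0,2}
'a' @ 1: {3,4}
'e' @ 2: {}  — state set empty
rest 'a' ignored (set empty)
after full input: {}  (accept=7 not in)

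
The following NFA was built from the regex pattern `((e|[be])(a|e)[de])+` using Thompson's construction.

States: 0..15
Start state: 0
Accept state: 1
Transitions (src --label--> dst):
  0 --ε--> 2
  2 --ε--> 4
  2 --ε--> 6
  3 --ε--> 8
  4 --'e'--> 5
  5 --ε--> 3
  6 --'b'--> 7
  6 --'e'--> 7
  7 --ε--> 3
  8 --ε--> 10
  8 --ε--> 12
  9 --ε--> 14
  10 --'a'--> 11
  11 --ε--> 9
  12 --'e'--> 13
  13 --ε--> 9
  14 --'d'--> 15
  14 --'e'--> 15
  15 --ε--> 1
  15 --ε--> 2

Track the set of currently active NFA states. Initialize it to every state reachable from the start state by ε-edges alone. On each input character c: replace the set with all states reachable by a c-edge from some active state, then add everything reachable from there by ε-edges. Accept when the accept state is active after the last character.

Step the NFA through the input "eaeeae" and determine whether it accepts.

Answer: ACCEPT

Derivation:
initial (ε-close {0}): {0,2,4,6}
'e' @ 1: {3,5,7,8,10,12}
'a' @ 2: {9,11,14}
'e' @ 3: {1,2,4,6,15}  (accept∈set)
'e' @ 4: {3,5,7,8,10,12}
'a' @ 5: {9,11,14}
'e' @ 6: {1,2,4,6,15}  (accept∈set)
final: {1,2,4,6,15}; accept 1 in set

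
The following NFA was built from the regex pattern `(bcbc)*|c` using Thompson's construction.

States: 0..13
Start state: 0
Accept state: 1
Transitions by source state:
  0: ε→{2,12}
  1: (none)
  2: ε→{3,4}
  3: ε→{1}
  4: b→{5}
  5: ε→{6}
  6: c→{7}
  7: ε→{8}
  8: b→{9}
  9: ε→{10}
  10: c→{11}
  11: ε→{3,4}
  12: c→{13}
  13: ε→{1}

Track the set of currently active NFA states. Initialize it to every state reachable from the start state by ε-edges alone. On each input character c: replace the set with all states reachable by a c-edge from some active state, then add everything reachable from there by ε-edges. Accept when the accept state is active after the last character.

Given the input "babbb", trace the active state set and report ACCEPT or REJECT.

Answer: REJECT

Trace:
start: ε-closure({0}) = {0,1,2,3,4,12}
'b' @ 1: {5,6}
'a' @ 2: {}  — no active states
rest 'bbb' ignored (set empty)
after full input: {}  (accept=1 not in)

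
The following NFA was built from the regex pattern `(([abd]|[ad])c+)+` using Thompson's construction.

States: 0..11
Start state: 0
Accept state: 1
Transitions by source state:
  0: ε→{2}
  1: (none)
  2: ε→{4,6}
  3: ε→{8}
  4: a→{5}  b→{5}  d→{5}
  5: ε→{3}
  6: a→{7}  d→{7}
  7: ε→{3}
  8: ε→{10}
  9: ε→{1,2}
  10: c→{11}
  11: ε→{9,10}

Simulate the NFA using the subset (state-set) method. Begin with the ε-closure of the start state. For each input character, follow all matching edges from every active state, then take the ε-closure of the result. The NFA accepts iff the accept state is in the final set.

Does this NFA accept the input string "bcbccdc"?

Answer: ACCEPT

Trace:
initial (ε-close {0}): {0,2,4,6}
'b' @ 1: {3,5,8,10}
'c' @ 2: {1,2,4,6,9,10,11}  (accept∈set)
'b' @ 3: {3,5,8,10}
'c' @ 4: {1,2,4,6,9,10,11}  (accept∈set)
'c' @ 5: {1,2,4,6,9,10,11}  (accept∈set)
'd' @ 6: {3,5,7,8,10}
'c' @ 7: {1,2,4,6,9,10,11}  (accept∈set)
end set {1,2,4,6,9,10,11} — state 1 in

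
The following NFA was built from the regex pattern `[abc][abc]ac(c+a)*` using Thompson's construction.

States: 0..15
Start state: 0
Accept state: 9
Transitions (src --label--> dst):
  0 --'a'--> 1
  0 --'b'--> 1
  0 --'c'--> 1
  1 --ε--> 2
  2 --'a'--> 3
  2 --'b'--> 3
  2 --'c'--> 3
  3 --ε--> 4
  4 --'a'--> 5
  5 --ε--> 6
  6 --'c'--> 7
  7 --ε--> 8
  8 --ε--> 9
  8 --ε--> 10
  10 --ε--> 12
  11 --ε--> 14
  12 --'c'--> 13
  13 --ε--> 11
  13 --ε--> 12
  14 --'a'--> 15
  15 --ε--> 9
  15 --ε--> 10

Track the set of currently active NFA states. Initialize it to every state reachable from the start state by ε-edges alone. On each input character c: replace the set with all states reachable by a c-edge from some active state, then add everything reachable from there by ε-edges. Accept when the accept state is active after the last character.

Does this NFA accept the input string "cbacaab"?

S₀ = ε-closure({0}) = {0}
'c' @ 1: {1,2}
'b' @ 2: {3,4}
'a' @ 3: {5,6}
'c' @ 4: {7,8,9,10,12}  (accept∈set)
'a' @ 5: {}  — dead — no transitions
rest 'ab' ignored (set empty)
final: {}; accept 9 not in set

Answer: REJECT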